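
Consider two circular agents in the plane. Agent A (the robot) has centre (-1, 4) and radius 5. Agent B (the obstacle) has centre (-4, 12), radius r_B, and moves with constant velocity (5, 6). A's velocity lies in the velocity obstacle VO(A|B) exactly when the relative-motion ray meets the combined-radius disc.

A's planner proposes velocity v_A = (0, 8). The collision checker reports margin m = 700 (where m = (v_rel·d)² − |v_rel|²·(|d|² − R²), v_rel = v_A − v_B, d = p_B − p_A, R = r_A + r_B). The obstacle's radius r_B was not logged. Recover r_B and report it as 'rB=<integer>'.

m = 700
d = (-3, 8);  v_rel = (-5, 2),  |v_rel|² = 29
v_rel×d = (-5)·(8) − (2)·(-3) = -34
since m = R²·29 − (-34)²:  R² = (1156 + 700) / 29 = 64
R = √64 = 8  ⇒  r_B = 8 − 5 = 3

rB=3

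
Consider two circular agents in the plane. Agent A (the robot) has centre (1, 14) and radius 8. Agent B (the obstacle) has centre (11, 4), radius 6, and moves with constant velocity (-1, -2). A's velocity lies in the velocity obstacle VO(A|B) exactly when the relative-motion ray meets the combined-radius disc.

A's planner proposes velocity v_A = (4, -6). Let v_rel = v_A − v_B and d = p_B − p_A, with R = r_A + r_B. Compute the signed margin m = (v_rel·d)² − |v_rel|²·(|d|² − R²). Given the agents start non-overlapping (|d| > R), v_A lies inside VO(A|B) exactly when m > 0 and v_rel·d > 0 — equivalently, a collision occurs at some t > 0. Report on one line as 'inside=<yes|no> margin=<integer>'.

d = (10, -10),  |d|² = 200;  R = 8+6 = 14,  c = 200−14² = 4
v_rel = (5, -4),  |v_rel|² = 41;  v_rel·d = (5)·(10) + (-4)·(-10) = 90
41·t² − 180·t + 4 = 0  ⇒  m = 90² − 41·4 = 7936
m = 7936 > 0,  v_rel·d = 90 > 0  ⇒  inside

inside=yes margin=7936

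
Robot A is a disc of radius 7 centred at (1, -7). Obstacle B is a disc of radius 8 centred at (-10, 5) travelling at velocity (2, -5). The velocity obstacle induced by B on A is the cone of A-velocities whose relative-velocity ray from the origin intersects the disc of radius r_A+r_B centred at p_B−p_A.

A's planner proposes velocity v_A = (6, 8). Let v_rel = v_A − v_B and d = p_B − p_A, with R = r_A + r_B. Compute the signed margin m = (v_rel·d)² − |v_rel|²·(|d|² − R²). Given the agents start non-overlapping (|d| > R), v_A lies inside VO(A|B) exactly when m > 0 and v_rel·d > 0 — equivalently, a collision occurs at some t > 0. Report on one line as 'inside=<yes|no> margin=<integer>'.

d = (-11, 12),  |d|² = 265;  R = 7+8 = 15,  c = 265−15² = 40
v_rel = (4, 13),  |v_rel|² = 185;  v_rel·d = (4)·(-11) + (13)·(12) = 112
185·t² − 224·t + 40 = 0  ⇒  m = 112² − 185·40 = 5144
m = 5144 > 0,  v_rel·d = 112 > 0  ⇒  inside

inside=yes margin=5144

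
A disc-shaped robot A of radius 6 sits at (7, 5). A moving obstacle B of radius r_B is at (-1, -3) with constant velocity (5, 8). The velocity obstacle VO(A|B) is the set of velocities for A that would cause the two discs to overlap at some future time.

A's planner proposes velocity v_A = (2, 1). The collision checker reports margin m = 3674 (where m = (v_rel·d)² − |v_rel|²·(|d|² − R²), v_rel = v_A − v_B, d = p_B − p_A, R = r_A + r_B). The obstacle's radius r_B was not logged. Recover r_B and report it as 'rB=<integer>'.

m = 3674
d = (-8, -8);  v_rel = (-3, -7),  |v_rel|² = 58
v_rel×d = (-3)·(-8) − (-7)·(-8) = -32
since m = R²·58 − (-32)²:  R² = (1024 + 3674) / 58 = 81
R = √81 = 9  ⇒  r_B = 9 − 6 = 3

rB=3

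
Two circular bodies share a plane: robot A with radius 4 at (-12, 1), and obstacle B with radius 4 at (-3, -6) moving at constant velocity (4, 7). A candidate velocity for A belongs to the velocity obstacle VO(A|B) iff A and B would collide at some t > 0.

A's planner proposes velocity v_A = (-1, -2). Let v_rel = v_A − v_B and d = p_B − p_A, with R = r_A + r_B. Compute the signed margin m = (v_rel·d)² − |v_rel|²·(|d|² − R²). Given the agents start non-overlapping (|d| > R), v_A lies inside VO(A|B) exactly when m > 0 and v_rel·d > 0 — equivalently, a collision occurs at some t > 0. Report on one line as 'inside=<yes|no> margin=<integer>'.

d = (9, -7),  |d|² = 130;  R = 4+4 = 8,  c = 130−8² = 66
v_rel = (-5, -9),  |v_rel|² = 106;  v_rel·d = (-5)·(9) + (-9)·(-7) = 18
106·t² − 36·t + 66 = 0  ⇒  m = 18² − 106·66 = -6672
m = -6672 < 0,  v_rel·d = 18 > 0  ⇒  outside

inside=no margin=-6672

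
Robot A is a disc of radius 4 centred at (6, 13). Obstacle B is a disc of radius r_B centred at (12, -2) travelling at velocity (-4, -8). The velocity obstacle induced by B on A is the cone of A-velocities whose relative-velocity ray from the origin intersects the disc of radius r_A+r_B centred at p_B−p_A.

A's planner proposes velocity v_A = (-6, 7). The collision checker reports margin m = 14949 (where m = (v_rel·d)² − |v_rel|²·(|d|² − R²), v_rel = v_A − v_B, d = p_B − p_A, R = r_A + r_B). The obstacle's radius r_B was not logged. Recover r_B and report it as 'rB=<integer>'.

m = 14949
d = (6, -15);  v_rel = (-2, 15),  |v_rel|² = 229
v_rel×d = (-2)·(-15) − (15)·(6) = -60
since m = R²·229 − (-60)²:  R² = (3600 + 14949) / 229 = 81
R = √81 = 9  ⇒  r_B = 9 − 4 = 5

rB=5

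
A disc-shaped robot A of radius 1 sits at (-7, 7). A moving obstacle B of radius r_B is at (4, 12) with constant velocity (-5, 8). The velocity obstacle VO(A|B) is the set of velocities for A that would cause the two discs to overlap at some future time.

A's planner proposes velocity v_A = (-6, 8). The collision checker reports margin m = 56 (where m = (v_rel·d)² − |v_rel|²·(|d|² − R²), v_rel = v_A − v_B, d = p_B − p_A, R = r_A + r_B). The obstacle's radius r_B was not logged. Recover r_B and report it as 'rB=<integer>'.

m = 56
d = (11, 5);  v_rel = (-1, 0),  |v_rel|² = 1
v_rel×d = (-1)·(5) − (0)·(11) = -5
since m = R²·1 − (-5)²:  R² = (25 + 56) / 1 = 81
R = √81 = 9  ⇒  r_B = 9 − 1 = 8

rB=8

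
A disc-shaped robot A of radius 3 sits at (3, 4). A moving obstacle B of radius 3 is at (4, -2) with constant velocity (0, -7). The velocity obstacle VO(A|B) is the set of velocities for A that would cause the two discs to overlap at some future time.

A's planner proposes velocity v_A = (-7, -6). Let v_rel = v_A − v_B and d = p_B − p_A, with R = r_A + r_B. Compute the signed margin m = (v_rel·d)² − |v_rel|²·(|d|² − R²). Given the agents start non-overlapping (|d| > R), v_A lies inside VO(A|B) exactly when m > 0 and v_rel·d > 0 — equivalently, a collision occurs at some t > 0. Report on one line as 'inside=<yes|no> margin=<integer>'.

d = (1, -6),  |d|² = 37;  R = 3+3 = 6,  c = 37−6² = 1
v_rel = (-7, 1),  |v_rel|² = 50;  v_rel·d = (-7)·(1) + (1)·(-6) = -13
50·t² + 26·t + 1 = 0  ⇒  m = (-13)² − 50·1 = 119
m = 119 > 0,  v_rel·d = -13 < 0  ⇒  outside

inside=no margin=119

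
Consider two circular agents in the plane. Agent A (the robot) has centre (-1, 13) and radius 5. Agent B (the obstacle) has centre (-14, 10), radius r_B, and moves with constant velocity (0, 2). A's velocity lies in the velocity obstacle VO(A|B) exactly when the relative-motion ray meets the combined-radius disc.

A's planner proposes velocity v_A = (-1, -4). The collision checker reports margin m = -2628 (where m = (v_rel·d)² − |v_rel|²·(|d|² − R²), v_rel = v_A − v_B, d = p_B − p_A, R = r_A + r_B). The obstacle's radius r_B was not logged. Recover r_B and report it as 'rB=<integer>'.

m = -2628
d = (-13, -3);  v_rel = (-1, -6),  |v_rel|² = 37
v_rel×d = (-1)·(-3) − (-6)·(-13) = -75
since m = R²·37 − (-75)²:  R² = (5625 + -2628) / 37 = 81
R = √81 = 9  ⇒  r_B = 9 − 5 = 4

rB=4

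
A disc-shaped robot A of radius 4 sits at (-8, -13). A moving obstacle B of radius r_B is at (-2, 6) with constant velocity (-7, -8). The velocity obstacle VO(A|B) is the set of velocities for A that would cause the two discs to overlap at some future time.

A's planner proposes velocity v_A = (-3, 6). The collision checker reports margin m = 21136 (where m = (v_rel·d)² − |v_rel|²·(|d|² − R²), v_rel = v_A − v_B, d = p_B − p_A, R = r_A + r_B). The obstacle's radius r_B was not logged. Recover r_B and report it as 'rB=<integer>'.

m = 21136
d = (6, 19);  v_rel = (4, 14),  |v_rel|² = 212
v_rel×d = (4)·(19) − (14)·(6) = -8
since m = R²·212 − (-8)²:  R² = (64 + 21136) / 212 = 100
R = √100 = 10  ⇒  r_B = 10 − 4 = 6

rB=6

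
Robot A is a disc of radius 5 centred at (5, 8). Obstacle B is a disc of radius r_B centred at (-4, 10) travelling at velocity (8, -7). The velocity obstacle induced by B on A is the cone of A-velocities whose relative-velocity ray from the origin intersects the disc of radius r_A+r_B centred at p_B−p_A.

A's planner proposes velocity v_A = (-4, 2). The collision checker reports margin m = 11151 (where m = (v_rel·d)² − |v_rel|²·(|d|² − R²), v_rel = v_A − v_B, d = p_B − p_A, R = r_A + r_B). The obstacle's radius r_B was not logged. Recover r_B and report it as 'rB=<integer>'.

m = 11151
d = (-9, 2);  v_rel = (-12, 9),  |v_rel|² = 225
v_rel×d = (-12)·(2) − (9)·(-9) = 57
since m = R²·225 − 57²:  R² = (3249 + 11151) / 225 = 64
R = √64 = 8  ⇒  r_B = 8 − 5 = 3

rB=3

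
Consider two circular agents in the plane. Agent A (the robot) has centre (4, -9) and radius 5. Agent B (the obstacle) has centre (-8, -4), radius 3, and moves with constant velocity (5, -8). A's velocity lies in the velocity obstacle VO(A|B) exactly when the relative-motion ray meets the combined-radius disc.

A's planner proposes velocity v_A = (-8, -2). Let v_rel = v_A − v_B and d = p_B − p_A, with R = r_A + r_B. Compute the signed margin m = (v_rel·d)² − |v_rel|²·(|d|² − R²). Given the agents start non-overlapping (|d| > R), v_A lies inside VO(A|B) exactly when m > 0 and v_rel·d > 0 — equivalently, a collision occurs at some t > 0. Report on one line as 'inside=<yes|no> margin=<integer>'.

d = (-12, 5),  |d|² = 169;  R = 5+3 = 8,  c = 169−8² = 105
v_rel = (-13, 6),  |v_rel|² = 205;  v_rel·d = (-13)·(-12) + (6)·(5) = 186
205·t² − 372·t + 105 = 0  ⇒  m = 186² − 205·105 = 13071
m = 13071 > 0,  v_rel·d = 186 > 0  ⇒  inside

inside=yes margin=13071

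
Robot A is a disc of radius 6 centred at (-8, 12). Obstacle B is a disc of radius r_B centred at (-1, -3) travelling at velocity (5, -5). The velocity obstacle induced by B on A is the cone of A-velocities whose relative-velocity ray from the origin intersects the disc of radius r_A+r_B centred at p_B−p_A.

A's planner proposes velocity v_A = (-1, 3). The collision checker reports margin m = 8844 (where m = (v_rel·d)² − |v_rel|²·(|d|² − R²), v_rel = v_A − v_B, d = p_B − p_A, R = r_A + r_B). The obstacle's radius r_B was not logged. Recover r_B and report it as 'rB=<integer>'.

m = 8844
d = (7, -15);  v_rel = (-6, 8),  |v_rel|² = 100
v_rel×d = (-6)·(-15) − (8)·(7) = 34
since m = R²·100 − 34²:  R² = (1156 + 8844) / 100 = 100
R = √100 = 10  ⇒  r_B = 10 − 6 = 4

rB=4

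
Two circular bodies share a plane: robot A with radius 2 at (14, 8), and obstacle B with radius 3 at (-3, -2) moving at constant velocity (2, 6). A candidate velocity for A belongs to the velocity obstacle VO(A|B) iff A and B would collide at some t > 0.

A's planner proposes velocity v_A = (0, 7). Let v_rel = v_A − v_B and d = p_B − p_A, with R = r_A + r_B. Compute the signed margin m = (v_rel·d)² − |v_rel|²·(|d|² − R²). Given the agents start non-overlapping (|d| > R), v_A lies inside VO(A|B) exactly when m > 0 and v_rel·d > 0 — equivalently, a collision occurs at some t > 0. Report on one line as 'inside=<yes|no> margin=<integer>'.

d = (-17, -10),  |d|² = 389;  R = 2+3 = 5,  c = 389−5² = 364
v_rel = (-2, 1),  |v_rel|² = 5;  v_rel·d = (-2)·(-17) + (1)·(-10) = 24
5·t² − 48·t + 364 = 0  ⇒  m = 24² − 5·364 = -1244
m = -1244 < 0,  v_rel·d = 24 > 0  ⇒  outside

inside=no margin=-1244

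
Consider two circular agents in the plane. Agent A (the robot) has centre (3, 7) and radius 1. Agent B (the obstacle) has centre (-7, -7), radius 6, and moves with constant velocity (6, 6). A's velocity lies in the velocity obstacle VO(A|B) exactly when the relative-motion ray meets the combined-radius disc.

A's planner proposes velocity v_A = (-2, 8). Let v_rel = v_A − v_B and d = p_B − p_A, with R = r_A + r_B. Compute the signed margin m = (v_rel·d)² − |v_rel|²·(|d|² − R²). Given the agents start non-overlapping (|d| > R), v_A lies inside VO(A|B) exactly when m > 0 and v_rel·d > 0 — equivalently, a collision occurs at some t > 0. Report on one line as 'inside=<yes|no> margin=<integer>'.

d = (-10, -14),  |d|² = 296;  R = 1+6 = 7,  c = 296−7² = 247
v_rel = (-8, 2),  |v_rel|² = 68;  v_rel·d = (-8)·(-10) + (2)·(-14) = 52
68·t² − 104·t + 247 = 0  ⇒  m = 52² − 68·247 = -14092
m = -14092 < 0,  v_rel·d = 52 > 0  ⇒  outside

inside=no margin=-14092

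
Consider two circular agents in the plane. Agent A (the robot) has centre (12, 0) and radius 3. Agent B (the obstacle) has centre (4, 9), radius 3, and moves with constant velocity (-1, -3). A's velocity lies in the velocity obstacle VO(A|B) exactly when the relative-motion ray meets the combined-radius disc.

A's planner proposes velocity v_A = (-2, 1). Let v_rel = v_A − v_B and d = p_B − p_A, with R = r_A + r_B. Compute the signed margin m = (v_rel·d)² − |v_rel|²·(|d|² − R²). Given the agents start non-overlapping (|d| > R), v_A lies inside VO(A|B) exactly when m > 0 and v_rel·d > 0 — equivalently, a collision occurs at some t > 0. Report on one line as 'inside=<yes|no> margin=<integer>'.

d = (-8, 9),  |d|² = 145;  R = 3+3 = 6,  c = 145−6² = 109
v_rel = (-1, 4),  |v_rel|² = 17;  v_rel·d = (-1)·(-8) + (4)·(9) = 44
17·t² − 88·t + 109 = 0  ⇒  m = 44² − 17·109 = 83
m = 83 > 0,  v_rel·d = 44 > 0  ⇒  inside

inside=yes margin=83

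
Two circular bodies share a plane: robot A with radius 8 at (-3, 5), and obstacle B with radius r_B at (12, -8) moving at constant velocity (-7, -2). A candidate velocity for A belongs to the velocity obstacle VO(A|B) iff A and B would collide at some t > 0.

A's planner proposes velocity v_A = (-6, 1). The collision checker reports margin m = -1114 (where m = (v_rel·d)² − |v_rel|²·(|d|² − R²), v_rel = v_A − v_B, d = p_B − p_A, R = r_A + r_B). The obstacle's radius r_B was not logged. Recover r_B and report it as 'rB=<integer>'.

m = -1114
d = (15, -13);  v_rel = (1, 3),  |v_rel|² = 10
v_rel×d = (1)·(-13) − (3)·(15) = -58
since m = R²·10 − (-58)²:  R² = (3364 + -1114) / 10 = 225
R = √225 = 15  ⇒  r_B = 15 − 8 = 7

rB=7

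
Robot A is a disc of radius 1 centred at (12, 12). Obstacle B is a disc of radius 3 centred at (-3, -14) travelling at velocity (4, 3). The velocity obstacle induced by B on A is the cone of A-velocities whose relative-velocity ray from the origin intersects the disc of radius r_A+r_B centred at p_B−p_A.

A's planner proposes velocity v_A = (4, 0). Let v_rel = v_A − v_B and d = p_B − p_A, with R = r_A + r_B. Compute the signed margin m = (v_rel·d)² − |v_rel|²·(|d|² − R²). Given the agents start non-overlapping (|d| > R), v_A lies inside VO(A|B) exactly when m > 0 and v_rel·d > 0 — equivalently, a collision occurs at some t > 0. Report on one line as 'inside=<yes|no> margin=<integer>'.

d = (-15, -26),  |d|² = 901;  R = 1+3 = 4,  c = 901−4² = 885
v_rel = (0, -3),  |v_rel|² = 9;  v_rel·d = (0)·(-15) + (-3)·(-26) = 78
9·t² − 156·t + 885 = 0  ⇒  m = 78² − 9·885 = -1881
m = -1881 < 0,  v_rel·d = 78 > 0  ⇒  outside

inside=no margin=-1881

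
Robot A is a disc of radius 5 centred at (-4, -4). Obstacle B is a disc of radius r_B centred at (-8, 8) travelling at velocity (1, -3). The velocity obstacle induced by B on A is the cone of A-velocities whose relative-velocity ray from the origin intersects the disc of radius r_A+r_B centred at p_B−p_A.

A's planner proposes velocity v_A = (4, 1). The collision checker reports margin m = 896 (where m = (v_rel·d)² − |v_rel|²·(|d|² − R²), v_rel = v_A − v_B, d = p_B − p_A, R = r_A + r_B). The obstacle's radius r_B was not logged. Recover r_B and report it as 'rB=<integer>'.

m = 896
d = (-4, 12);  v_rel = (3, 4),  |v_rel|² = 25
v_rel×d = (3)·(12) − (4)·(-4) = 52
since m = R²·25 − 52²:  R² = (2704 + 896) / 25 = 144
R = √144 = 12  ⇒  r_B = 12 − 5 = 7

rB=7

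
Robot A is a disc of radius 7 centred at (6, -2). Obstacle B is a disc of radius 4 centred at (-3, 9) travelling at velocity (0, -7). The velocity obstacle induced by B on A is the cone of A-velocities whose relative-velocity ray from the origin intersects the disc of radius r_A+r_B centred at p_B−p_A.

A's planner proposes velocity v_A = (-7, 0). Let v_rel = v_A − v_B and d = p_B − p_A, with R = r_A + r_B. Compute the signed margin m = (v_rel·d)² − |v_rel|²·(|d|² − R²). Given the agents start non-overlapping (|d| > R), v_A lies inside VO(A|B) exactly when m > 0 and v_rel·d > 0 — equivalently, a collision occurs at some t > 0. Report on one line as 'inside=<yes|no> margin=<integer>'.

d = (-9, 11),  |d|² = 202;  R = 7+4 = 11,  c = 202−11² = 81
v_rel = (-7, 7),  |v_rel|² = 98;  v_rel·d = (-7)·(-9) + (7)·(11) = 140
98·t² − 280·t + 81 = 0  ⇒  m = 140² − 98·81 = 11662
m = 11662 > 0,  v_rel·d = 140 > 0  ⇒  inside

inside=yes margin=11662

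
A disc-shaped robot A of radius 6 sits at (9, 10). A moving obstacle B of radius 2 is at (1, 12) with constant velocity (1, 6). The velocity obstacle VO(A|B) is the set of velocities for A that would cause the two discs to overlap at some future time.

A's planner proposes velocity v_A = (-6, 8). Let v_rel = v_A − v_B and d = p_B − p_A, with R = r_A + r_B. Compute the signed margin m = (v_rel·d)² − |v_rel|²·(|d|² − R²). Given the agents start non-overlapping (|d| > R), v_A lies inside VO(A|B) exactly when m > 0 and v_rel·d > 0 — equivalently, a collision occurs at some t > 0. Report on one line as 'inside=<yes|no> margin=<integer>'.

d = (-8, 2),  |d|² = 68;  R = 6+2 = 8,  c = 68−8² = 4
v_rel = (-7, 2),  |v_rel|² = 53;  v_rel·d = (-7)·(-8) + (2)·(2) = 60
53·t² − 120·t + 4 = 0  ⇒  m = 60² − 53·4 = 3388
m = 3388 > 0,  v_rel·d = 60 > 0  ⇒  inside

inside=yes margin=3388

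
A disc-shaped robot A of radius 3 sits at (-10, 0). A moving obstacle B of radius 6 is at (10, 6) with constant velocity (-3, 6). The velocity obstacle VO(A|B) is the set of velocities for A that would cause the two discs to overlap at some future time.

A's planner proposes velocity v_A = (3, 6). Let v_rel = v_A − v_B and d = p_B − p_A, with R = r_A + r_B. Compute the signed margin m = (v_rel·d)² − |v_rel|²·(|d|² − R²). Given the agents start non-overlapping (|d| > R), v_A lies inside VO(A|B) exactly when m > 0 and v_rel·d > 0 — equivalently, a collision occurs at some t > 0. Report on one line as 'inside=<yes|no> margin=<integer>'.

d = (20, 6),  |d|² = 436;  R = 3+6 = 9,  c = 436−9² = 355
v_rel = (6, 0),  |v_rel|² = 36;  v_rel·d = (6)·(20) + (0)·(6) = 120
36·t² − 240·t + 355 = 0  ⇒  m = 120² − 36·355 = 1620
m = 1620 > 0,  v_rel·d = 120 > 0  ⇒  inside

inside=yes margin=1620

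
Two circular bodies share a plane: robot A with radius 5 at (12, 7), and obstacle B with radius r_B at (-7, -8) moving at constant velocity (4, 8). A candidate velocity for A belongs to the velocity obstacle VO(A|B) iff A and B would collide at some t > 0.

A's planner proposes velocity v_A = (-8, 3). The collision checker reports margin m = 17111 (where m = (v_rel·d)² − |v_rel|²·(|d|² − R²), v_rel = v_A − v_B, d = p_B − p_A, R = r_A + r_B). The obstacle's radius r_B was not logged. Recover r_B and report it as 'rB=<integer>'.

m = 17111
d = (-19, -15);  v_rel = (-12, -5),  |v_rel|² = 169
v_rel×d = (-12)·(-15) − (-5)·(-19) = 85
since m = R²·169 − 85²:  R² = (7225 + 17111) / 169 = 144
R = √144 = 12  ⇒  r_B = 12 − 5 = 7

rB=7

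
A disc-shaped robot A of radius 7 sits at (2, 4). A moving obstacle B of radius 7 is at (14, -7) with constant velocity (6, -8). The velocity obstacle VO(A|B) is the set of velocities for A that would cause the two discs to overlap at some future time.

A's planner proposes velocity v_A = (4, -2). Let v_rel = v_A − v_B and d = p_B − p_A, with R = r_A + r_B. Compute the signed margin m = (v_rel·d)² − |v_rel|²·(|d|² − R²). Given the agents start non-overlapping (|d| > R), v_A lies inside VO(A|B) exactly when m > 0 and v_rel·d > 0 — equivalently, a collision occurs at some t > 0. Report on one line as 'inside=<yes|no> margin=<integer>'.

d = (12, -11),  |d|² = 265;  R = 7+7 = 14,  c = 265−14² = 69
v_rel = (-2, 6),  |v_rel|² = 40;  v_rel·d = (-2)·(12) + (6)·(-11) = -90
40·t² + 180·t + 69 = 0  ⇒  m = (-90)² − 40·69 = 5340
m = 5340 > 0,  v_rel·d = -90 < 0  ⇒  outside

inside=no margin=5340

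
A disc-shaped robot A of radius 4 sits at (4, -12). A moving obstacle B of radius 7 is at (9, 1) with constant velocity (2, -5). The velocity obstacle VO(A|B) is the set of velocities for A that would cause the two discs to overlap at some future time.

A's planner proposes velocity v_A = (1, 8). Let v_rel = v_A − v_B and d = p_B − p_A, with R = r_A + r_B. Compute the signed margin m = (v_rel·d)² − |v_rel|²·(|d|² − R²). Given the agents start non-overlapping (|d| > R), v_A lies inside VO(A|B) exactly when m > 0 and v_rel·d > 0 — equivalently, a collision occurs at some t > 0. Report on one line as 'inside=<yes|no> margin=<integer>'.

d = (5, 13),  |d|² = 194;  R = 4+7 = 11,  c = 194−11² = 73
v_rel = (-1, 13),  |v_rel|² = 170;  v_rel·d = (-1)·(5) + (13)·(13) = 164
170·t² − 328·t + 73 = 0  ⇒  m = 164² − 170·73 = 14486
m = 14486 > 0,  v_rel·d = 164 > 0  ⇒  inside

inside=yes margin=14486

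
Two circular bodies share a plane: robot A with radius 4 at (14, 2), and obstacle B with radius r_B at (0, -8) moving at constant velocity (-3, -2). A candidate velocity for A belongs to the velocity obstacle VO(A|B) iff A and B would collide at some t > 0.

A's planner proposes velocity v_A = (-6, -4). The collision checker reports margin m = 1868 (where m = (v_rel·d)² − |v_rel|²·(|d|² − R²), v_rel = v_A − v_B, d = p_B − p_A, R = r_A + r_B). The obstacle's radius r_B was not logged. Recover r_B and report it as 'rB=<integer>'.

m = 1868
d = (-14, -10);  v_rel = (-3, -2),  |v_rel|² = 13
v_rel×d = (-3)·(-10) − (-2)·(-14) = 2
since m = R²·13 − 2²:  R² = (4 + 1868) / 13 = 144
R = √144 = 12  ⇒  r_B = 12 − 4 = 8

rB=8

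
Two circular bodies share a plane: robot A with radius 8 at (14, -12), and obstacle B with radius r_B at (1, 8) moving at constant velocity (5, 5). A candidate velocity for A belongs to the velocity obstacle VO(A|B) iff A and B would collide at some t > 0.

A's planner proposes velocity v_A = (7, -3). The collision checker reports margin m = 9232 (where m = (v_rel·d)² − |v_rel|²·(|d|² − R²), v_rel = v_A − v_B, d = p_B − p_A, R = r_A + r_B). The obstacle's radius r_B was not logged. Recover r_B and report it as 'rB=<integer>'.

m = 9232
d = (-13, 20);  v_rel = (2, -8),  |v_rel|² = 68
v_rel×d = (2)·(20) − (-8)·(-13) = -64
since m = R²·68 − (-64)²:  R² = (4096 + 9232) / 68 = 196
R = √196 = 14  ⇒  r_B = 14 − 8 = 6

rB=6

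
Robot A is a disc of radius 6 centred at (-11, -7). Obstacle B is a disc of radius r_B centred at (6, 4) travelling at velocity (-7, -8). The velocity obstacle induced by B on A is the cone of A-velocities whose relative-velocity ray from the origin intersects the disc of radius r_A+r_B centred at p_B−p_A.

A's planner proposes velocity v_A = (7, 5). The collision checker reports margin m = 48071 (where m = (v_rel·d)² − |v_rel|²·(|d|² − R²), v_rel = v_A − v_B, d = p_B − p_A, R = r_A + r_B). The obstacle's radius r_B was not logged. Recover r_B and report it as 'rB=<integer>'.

m = 48071
d = (17, 11);  v_rel = (14, 13),  |v_rel|² = 365
v_rel×d = (14)·(11) − (13)·(17) = -67
since m = R²·365 − (-67)²:  R² = (4489 + 48071) / 365 = 144
R = √144 = 12  ⇒  r_B = 12 − 6 = 6

rB=6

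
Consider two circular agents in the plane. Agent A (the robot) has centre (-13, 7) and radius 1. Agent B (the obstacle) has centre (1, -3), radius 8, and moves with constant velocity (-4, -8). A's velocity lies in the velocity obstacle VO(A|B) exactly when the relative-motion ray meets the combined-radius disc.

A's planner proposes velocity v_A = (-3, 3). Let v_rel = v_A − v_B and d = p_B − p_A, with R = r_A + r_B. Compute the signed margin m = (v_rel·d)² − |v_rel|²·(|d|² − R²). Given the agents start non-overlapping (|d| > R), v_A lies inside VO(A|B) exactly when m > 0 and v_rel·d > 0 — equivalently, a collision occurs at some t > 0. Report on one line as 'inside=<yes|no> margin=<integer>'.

d = (14, -10),  |d|² = 296;  R = 1+8 = 9,  c = 296−9² = 215
v_rel = (1, 11),  |v_rel|² = 122;  v_rel·d = (1)·(14) + (11)·(-10) = -96
122·t² + 192·t + 215 = 0  ⇒  m = (-96)² − 122·215 = -17014
m = -17014 < 0,  v_rel·d = -96 < 0  ⇒  outside

inside=no margin=-17014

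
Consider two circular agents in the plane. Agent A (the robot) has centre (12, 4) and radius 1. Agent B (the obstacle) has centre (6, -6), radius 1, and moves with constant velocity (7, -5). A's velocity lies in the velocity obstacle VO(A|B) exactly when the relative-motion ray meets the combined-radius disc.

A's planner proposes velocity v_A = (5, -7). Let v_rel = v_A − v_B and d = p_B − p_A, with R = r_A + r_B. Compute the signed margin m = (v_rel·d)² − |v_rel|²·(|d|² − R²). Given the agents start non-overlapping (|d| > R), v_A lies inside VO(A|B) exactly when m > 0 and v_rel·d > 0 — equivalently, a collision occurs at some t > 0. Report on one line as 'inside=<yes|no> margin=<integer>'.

d = (-6, -10),  |d|² = 136;  R = 1+1 = 2,  c = 136−2² = 132
v_rel = (-2, -2),  |v_rel|² = 8;  v_rel·d = (-2)·(-6) + (-2)·(-10) = 32
8·t² − 64·t + 132 = 0  ⇒  m = 32² − 8·132 = -32
m = -32 < 0,  v_rel·d = 32 > 0  ⇒  outside

inside=no margin=-32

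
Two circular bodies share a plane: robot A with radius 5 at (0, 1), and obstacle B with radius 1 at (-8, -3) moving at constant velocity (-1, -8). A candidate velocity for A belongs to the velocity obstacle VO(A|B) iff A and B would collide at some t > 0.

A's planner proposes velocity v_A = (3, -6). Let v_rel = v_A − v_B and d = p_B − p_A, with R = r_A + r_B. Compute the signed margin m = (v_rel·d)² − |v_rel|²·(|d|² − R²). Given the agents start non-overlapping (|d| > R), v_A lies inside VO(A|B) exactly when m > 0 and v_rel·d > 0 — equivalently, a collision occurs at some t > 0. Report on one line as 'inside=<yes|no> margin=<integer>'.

d = (-8, -4),  |d|² = 80;  R = 5+1 = 6,  c = 80−6² = 44
v_rel = (4, 2),  |v_rel|² = 20;  v_rel·d = (4)·(-8) + (2)·(-4) = -40
20·t² + 80·t + 44 = 0  ⇒  m = (-40)² − 20·44 = 720
m = 720 > 0,  v_rel·d = -40 < 0  ⇒  outside

inside=no margin=720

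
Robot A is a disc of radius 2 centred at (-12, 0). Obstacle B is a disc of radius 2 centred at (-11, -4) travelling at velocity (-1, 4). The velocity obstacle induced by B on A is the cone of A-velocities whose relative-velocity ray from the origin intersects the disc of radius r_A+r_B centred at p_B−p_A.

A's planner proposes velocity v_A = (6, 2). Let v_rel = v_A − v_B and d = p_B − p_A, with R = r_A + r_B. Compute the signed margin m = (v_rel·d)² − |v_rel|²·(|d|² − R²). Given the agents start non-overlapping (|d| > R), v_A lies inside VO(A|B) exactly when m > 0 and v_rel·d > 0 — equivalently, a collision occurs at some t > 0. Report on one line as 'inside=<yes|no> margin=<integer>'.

d = (1, -4),  |d|² = 17;  R = 2+2 = 4,  c = 17−4² = 1
v_rel = (7, -2),  |v_rel|² = 53;  v_rel·d = (7)·(1) + (-2)·(-4) = 15
53·t² − 30·t + 1 = 0  ⇒  m = 15² − 53·1 = 172
m = 172 > 0,  v_rel·d = 15 > 0  ⇒  inside

inside=yes margin=172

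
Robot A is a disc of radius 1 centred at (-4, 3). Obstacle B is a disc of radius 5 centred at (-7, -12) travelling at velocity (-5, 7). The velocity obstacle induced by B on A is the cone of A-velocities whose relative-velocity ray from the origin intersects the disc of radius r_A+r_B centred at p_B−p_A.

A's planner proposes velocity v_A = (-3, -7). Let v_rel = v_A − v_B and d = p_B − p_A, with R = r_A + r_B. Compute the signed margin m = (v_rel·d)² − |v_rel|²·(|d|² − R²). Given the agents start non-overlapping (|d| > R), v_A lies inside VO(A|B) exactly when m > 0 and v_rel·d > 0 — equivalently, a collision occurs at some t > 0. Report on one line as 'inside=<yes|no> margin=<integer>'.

d = (-3, -15),  |d|² = 234;  R = 1+5 = 6,  c = 234−6² = 198
v_rel = (2, -14),  |v_rel|² = 200;  v_rel·d = (2)·(-3) + (-14)·(-15) = 204
200·t² − 408·t + 198 = 0  ⇒  m = 204² − 200·198 = 2016
m = 2016 > 0,  v_rel·d = 204 > 0  ⇒  inside

inside=yes margin=2016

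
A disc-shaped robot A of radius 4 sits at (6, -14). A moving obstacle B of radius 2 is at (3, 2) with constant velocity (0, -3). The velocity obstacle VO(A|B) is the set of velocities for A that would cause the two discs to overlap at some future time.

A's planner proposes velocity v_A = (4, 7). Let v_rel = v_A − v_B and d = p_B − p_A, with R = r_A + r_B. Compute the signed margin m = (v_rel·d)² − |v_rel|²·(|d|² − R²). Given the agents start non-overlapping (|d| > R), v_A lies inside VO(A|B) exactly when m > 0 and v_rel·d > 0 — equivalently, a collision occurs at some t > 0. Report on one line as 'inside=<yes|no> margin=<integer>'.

d = (-3, 16),  |d|² = 265;  R = 4+2 = 6,  c = 265−6² = 229
v_rel = (4, 10),  |v_rel|² = 116;  v_rel·d = (4)·(-3) + (10)·(16) = 148
116·t² − 296·t + 229 = 0  ⇒  m = 148² − 116·229 = -4660
m = -4660 < 0,  v_rel·d = 148 > 0  ⇒  outside

inside=no margin=-4660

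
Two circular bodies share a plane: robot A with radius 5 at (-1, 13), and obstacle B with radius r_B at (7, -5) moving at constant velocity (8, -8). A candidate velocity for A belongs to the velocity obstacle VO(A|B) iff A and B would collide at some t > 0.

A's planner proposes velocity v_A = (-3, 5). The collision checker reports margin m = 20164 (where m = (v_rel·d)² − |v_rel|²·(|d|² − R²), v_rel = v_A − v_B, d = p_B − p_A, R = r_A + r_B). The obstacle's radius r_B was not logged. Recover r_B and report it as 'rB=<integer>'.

m = 20164
d = (8, -18);  v_rel = (-11, 13),  |v_rel|² = 290
v_rel×d = (-11)·(-18) − (13)·(8) = 94
since m = R²·290 − 94²:  R² = (8836 + 20164) / 290 = 100
R = √100 = 10  ⇒  r_B = 10 − 5 = 5

rB=5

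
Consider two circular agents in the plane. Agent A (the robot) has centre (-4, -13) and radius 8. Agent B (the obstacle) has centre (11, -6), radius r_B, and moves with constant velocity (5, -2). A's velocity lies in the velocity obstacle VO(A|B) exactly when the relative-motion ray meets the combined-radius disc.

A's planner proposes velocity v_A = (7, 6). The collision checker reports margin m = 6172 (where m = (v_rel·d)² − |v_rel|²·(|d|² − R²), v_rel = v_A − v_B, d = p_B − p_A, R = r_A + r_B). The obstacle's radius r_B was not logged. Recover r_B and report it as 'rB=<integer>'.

m = 6172
d = (15, 7);  v_rel = (2, 8),  |v_rel|² = 68
v_rel×d = (2)·(7) − (8)·(15) = -106
since m = R²·68 − (-106)²:  R² = (11236 + 6172) / 68 = 256
R = √256 = 16  ⇒  r_B = 16 − 8 = 8

rB=8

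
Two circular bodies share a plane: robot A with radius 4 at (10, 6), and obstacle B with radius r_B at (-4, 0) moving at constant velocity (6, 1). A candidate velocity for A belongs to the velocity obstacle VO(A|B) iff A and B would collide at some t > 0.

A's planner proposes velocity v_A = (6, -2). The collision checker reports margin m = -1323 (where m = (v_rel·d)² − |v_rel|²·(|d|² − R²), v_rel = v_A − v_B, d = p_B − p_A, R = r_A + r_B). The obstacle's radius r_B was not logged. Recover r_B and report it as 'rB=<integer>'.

m = -1323
d = (-14, -6);  v_rel = (0, -3),  |v_rel|² = 9
v_rel×d = (0)·(-6) − (-3)·(-14) = -42
since m = R²·9 − (-42)²:  R² = (1764 + -1323) / 9 = 49
R = √49 = 7  ⇒  r_B = 7 − 4 = 3

rB=3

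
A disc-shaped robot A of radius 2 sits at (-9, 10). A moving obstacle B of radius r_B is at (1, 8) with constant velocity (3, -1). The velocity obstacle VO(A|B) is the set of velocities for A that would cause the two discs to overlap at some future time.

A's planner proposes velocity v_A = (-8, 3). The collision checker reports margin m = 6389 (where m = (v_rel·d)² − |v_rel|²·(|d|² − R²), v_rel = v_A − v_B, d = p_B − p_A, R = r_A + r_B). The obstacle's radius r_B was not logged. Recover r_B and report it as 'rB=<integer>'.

m = 6389
d = (10, -2);  v_rel = (-11, 4),  |v_rel|² = 137
v_rel×d = (-11)·(-2) − (4)·(10) = -18
since m = R²·137 − (-18)²:  R² = (324 + 6389) / 137 = 49
R = √49 = 7  ⇒  r_B = 7 − 2 = 5

rB=5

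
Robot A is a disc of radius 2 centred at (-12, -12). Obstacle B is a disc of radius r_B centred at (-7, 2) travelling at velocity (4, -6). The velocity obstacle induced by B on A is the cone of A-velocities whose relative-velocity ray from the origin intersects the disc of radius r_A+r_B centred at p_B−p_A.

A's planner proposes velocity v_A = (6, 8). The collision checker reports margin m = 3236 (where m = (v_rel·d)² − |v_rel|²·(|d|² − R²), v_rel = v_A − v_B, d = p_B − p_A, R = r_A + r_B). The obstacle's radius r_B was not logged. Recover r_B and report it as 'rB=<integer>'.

m = 3236
d = (5, 14);  v_rel = (2, 14),  |v_rel|² = 200
v_rel×d = (2)·(14) − (14)·(5) = -42
since m = R²·200 − (-42)²:  R² = (1764 + 3236) / 200 = 25
R = √25 = 5  ⇒  r_B = 5 − 2 = 3

rB=3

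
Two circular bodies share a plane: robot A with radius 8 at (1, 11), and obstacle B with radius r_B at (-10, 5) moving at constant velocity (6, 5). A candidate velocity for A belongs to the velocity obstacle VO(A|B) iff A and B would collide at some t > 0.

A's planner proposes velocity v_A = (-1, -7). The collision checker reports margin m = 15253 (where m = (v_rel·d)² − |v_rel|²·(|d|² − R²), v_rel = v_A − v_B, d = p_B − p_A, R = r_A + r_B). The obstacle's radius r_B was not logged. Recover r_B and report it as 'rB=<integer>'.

m = 15253
d = (-11, -6);  v_rel = (-7, -12),  |v_rel|² = 193
v_rel×d = (-7)·(-6) − (-12)·(-11) = -90
since m = R²·193 − (-90)²:  R² = (8100 + 15253) / 193 = 121
R = √121 = 11  ⇒  r_B = 11 − 8 = 3

rB=3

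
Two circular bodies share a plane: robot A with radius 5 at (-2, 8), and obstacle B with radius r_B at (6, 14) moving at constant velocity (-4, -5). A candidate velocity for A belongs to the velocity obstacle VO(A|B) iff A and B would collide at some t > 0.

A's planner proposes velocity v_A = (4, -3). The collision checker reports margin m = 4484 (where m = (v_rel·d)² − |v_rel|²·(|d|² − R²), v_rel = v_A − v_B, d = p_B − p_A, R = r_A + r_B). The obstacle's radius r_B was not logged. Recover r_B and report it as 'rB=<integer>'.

m = 4484
d = (8, 6);  v_rel = (8, 2),  |v_rel|² = 68
v_rel×d = (8)·(6) − (2)·(8) = 32
since m = R²·68 − 32²:  R² = (1024 + 4484) / 68 = 81
R = √81 = 9  ⇒  r_B = 9 − 5 = 4

rB=4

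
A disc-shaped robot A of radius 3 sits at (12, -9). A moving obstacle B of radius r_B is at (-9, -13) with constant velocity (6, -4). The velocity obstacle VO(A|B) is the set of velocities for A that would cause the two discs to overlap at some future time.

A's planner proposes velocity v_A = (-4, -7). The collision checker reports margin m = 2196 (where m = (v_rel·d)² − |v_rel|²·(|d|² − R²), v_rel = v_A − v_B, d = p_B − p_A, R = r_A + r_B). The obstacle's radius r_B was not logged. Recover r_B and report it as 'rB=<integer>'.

m = 2196
d = (-21, -4);  v_rel = (-10, -3),  |v_rel|² = 109
v_rel×d = (-10)·(-4) − (-3)·(-21) = -23
since m = R²·109 − (-23)²:  R² = (529 + 2196) / 109 = 25
R = √25 = 5  ⇒  r_B = 5 − 3 = 2

rB=2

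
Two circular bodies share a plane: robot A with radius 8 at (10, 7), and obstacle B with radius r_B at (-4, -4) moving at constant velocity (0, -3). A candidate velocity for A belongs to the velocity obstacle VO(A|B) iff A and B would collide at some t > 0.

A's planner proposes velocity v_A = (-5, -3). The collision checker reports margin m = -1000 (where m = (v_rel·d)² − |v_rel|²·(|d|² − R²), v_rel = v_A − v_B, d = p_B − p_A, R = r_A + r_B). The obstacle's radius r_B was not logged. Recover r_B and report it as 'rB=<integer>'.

m = -1000
d = (-14, -11);  v_rel = (-5, 0),  |v_rel|² = 25
v_rel×d = (-5)·(-11) − (0)·(-14) = 55
since m = R²·25 − 55²:  R² = (3025 + -1000) / 25 = 81
R = √81 = 9  ⇒  r_B = 9 − 8 = 1

rB=1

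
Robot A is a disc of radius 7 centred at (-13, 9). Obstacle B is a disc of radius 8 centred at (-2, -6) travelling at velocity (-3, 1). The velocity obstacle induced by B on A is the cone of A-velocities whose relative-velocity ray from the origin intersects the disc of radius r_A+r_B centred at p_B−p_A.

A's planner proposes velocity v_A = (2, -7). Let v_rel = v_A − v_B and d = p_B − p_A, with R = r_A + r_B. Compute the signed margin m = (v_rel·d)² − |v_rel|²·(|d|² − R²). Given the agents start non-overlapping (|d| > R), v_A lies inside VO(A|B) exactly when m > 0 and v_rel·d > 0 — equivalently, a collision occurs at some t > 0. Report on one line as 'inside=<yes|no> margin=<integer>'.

d = (11, -15),  |d|² = 346;  R = 7+8 = 15,  c = 346−15² = 121
v_rel = (5, -8),  |v_rel|² = 89;  v_rel·d = (5)·(11) + (-8)·(-15) = 175
89·t² − 350·t + 121 = 0  ⇒  m = 175² − 89·121 = 19856
m = 19856 > 0,  v_rel·d = 175 > 0  ⇒  inside

inside=yes margin=19856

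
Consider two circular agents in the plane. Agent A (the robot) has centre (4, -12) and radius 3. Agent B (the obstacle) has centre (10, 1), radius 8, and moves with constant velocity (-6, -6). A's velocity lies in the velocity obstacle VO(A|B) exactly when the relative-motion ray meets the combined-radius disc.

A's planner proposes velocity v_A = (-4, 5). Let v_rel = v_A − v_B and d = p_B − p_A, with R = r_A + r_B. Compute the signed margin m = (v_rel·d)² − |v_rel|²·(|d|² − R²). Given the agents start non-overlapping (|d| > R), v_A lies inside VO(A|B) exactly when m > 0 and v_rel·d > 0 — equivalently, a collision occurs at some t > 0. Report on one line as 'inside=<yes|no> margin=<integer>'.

d = (6, 13),  |d|² = 205;  R = 3+8 = 11,  c = 205−11² = 84
v_rel = (2, 11),  |v_rel|² = 125;  v_rel·d = (2)·(6) + (11)·(13) = 155
125·t² − 310·t + 84 = 0  ⇒  m = 155² − 125·84 = 13525
m = 13525 > 0,  v_rel·d = 155 > 0  ⇒  inside

inside=yes margin=13525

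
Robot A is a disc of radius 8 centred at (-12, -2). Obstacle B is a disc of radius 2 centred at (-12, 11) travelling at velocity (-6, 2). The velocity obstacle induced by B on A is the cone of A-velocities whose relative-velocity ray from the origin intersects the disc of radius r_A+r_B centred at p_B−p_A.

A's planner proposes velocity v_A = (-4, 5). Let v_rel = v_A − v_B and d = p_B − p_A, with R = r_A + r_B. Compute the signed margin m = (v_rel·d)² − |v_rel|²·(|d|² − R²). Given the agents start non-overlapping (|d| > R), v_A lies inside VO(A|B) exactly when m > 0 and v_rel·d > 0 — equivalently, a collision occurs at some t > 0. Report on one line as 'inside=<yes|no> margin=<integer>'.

d = (0, 13),  |d|² = 169;  R = 8+2 = 10,  c = 169−10² = 69
v_rel = (2, 3),  |v_rel|² = 13;  v_rel·d = (2)·(0) + (3)·(13) = 39
13·t² − 78·t + 69 = 0  ⇒  m = 39² − 13·69 = 624
m = 624 > 0,  v_rel·d = 39 > 0  ⇒  inside

inside=yes margin=624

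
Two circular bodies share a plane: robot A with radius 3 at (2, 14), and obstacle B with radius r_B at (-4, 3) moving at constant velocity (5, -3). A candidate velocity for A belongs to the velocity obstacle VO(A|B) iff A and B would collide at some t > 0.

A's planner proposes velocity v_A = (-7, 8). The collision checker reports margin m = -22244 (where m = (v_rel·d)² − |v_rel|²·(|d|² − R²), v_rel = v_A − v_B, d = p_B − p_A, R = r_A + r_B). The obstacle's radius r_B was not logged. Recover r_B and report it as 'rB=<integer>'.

m = -22244
d = (-6, -11);  v_rel = (-12, 11),  |v_rel|² = 265
v_rel×d = (-12)·(-11) − (11)·(-6) = 198
since m = R²·265 − 198²:  R² = (39204 + -22244) / 265 = 64
R = √64 = 8  ⇒  r_B = 8 − 3 = 5

rB=5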